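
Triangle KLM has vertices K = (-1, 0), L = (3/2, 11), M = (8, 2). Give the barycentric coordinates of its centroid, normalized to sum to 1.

The centroid is the average of the vertices, so each weight is 1/3.

(1/3, 1/3, 1/3)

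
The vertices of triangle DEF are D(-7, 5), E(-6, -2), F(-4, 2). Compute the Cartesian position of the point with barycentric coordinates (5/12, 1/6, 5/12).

G = (5/12)·D + (1/6)·E + (5/12)·F.
x-coordinate: (5/12)·(-7) + (1/6)·(-6) + (5/12)·(-4) = -67/12.
y-coordinate: (5/12)·5 + (1/6)·(-2) + (5/12)·2 = 31/12.

(-67/12, 31/12)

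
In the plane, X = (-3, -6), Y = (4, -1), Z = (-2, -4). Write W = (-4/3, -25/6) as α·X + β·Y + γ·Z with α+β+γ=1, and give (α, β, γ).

Signed area of the reference triangle: [XYZ] = ½·((-3)·(-1−(-4)) + 4·(-4−(-6)) + (-2)·(-6−(-1))) = ½·(-9 + 8 + 10) = 9/2.
[WYZ] = ½·((-4/3)·(-1−(-4)) + 4·(-4−(-25/6)) + (-2)·(-25/6−(-1))) = ½·(-4 + 2/3 + 19/3) = 3/2, so the X-coordinate is (3/2)/(9/2) = 1/3.
[XWZ] = ½·((-3)·(-25/6−(-4)) + (-4/3)·(-4−(-6)) + (-2)·(-6−(-25/6))) = ½·(1/2 − 8/3 + 11/3) = 3/4, so the Y-coordinate is 1/6.
[XYW] = ½·((-3)·(-1−(-25/6)) + 4·(-25/6−(-6)) + (-4/3)·(-6−(-1))) = ½·(-19/2 + 22/3 + 20/3) = 9/4, so the Z-coordinate is 1/2.
Check: 1/3 + 1/6 + 1/2 = 1.

(1/3, 1/6, 1/2)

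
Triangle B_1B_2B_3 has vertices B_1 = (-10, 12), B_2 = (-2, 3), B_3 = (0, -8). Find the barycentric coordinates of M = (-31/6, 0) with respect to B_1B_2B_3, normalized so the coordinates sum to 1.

Signed area of the reference triangle: [B_1B_2B_3] = ½·((-10)·(3−(-8)) + (-2)·(-8−12) + 0·(12−3)) = ½·(-110 + 40 + 0) = -35.
[MB_2B_3] = ½·((-31/6)·(3−(-8)) + (-2)·(-8−0) + 0·(0−3)) = ½·(-341/6 + 16 + 0) = -245/12, so the B_1-coordinate is (-245/12)/(-35) = 7/12.
[B_1MB_3] = ½·((-10)·(0−(-8)) + (-31/6)·(-8−12) + 0·(12−0)) = ½·(-80 + 310/3 + 0) = 35/3, so the B_2-coordinate is -1/3.
[B_1B_2M] = ½·((-10)·(3−0) + (-2)·(0−12) + (-31/6)·(12−3)) = ½·(-30 + 24 − 93/2) = -105/4, so the B_3-coordinate is 3/4.
Check: 7/12 − 1/3 + 3/4 = 1.

(7/12, -1/3, 3/4)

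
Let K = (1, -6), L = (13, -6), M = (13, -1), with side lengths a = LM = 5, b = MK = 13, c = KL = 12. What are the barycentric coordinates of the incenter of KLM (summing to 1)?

(1/6, 13/30, 2/5)

The incenter has barycentric coordinates proportional to the opposite side lengths: (5 : 13 : 12).
Normalizing by 5+13+12 = 30 gives (1/6, 13/30, 2/5).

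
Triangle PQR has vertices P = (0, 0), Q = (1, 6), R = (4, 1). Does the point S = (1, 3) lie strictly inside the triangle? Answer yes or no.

yes

Barycentric coordinates of S: (9/23, 11/23, 3/23).
The three coordinates are positive, positive, positive; a point is interior exactly when all three are positive.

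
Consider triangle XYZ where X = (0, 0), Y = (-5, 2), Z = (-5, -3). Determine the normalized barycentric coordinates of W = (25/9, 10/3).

Signed area of the reference triangle: [XYZ] = ½·(0·(2−(-3)) + (-5)·(-3−0) + (-5)·(0−2)) = ½·(0 + 15 + 10) = 25/2.
[WYZ] = ½·((25/9)·(2−(-3)) + (-5)·(-3−(10/3)) + (-5)·(10/3−2)) = ½·(125/9 + 95/3 − 20/3) = 175/9, so the X-coordinate is (175/9)/(25/2) = 14/9.
[XWZ] = ½·(0·(10/3−(-3)) + (25/9)·(-3−0) + (-5)·(0−(10/3))) = ½·(0 − 25/3 + 50/3) = 25/6, so the Y-coordinate is 1/3.
[XYW] = ½·(0·(2−(10/3)) + (-5)·(10/3−0) + (25/9)·(0−2)) = ½·(0 − 50/3 − 50/9) = -100/9, so the Z-coordinate is -8/9.
Check: 14/9 + 1/3 − 8/9 = 1.

(14/9, 1/3, -8/9)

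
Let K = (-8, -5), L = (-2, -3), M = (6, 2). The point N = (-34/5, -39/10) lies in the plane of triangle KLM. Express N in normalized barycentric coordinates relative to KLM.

Signed area of the reference triangle: [KLM] = ½·((-8)·(-3−2) + (-2)·(2−(-5)) + 6·(-5−(-3))) = ½·(40 − 14 − 12) = 7.
[NLM] = ½·((-34/5)·(-3−2) + (-2)·(2−(-39/10)) + 6·(-39/10−(-3))) = ½·(34 − 59/5 − 27/5) = 42/5, so the K-coordinate is (42/5)/7 = 6/5.
[KNM] = ½·((-8)·(-39/10−2) + (-34/5)·(2−(-5)) + 6·(-5−(-39/10))) = ½·(236/5 − 238/5 − 33/5) = -7/2, so the L-coordinate is -1/2.
[KLN] = ½·((-8)·(-3−(-39/10)) + (-2)·(-39/10−(-5)) + (-34/5)·(-5−(-3))) = ½·(-36/5 − 11/5 + 68/5) = 21/10, so the M-coordinate is 3/10.

(6/5, -1/2, 3/10)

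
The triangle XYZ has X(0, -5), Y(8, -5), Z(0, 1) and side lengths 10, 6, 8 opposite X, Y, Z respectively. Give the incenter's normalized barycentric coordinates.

(5/12, 1/4, 1/3)

The incenter has barycentric coordinates proportional to the opposite side lengths: (10 : 6 : 8).
Normalizing by 10+6+8 = 24 gives (5/12, 1/4, 1/3).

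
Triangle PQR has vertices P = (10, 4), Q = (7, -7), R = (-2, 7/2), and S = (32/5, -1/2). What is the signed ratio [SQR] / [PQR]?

[PQR] = ½·(10·(-7−(7/2)) + 7·(7/2−4) + (-2)·(4−(-7))) = ½·(-105 − 7/2 − 22) = -261/4.
[SQR] = ½·((32/5)·(-7−(7/2)) + 7·(7/2−(-1/2)) + (-2)·(-1/2−(-7))) = ½·(-336/5 + 28 − 13) = -261/10, so the ratio is (-261/10)/(-261/4) = 2/5.

2/5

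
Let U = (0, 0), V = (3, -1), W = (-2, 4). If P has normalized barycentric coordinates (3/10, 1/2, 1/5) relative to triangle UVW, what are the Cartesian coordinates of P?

(11/10, 3/10)

P = (3/10)·U + (1/2)·V + (1/5)·W.
x-coordinate: (3/10)·0 + (1/2)·3 + (1/5)·(-2) = 11/10.
y-coordinate: (3/10)·0 + (1/2)·(-1) + (1/5)·4 = 3/10.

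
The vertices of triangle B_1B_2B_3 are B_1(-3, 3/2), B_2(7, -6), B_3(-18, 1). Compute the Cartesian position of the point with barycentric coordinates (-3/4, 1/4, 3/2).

M = (-3/4)·B_1 + (1/4)·B_2 + (3/2)·B_3.
x-coordinate: (-3/4)·(-3) + (1/4)·7 + (3/2)·(-18) = -23.
y-coordinate: (-3/4)·(3/2) + (1/4)·(-6) + (3/2)·1 = -9/8.

(-23, -9/8)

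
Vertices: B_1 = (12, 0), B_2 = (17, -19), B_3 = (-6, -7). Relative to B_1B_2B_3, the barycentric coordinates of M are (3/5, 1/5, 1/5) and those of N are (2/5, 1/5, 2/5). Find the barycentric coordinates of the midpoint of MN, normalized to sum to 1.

Since both coordinate triples sum to 1, the midpoint's barycentrics are the componentwise average.
(3/5+2/5)/2 = 1/2; similarly 1/5 and 3/10.

(1/2, 1/5, 3/10)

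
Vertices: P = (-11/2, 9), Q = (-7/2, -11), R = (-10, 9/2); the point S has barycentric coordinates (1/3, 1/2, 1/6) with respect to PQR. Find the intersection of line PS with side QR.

(-41/8, -57/8)

Line PS meets QR where the P-coordinate vanishes; zeroing S's P-weight and renormalizing leaves Q, R-weights 1/2 : 1/6 → (3/4, 1/4).
So T = (3/4)·Q + (1/4)·R = (-41/8, -57/8).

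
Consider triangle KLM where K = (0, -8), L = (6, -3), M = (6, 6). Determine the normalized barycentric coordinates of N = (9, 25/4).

(-1/2, 3/4, 3/4)

Signed area of the reference triangle: [KLM] = ½·(0·(-3−6) + 6·(6−(-8)) + 6·(-8−(-3))) = ½·(0 + 84 − 30) = 27.
[NLM] = ½·(9·(-3−6) + 6·(6−(25/4)) + 6·(25/4−(-3))) = ½·(-81 − 3/2 + 111/2) = -27/2, so the K-coordinate is (-27/2)/27 = -1/2.
[KNM] = ½·(0·(25/4−6) + 9·(6−(-8)) + 6·(-8−(25/4))) = ½·(0 + 126 − 171/2) = 81/4, so the L-coordinate is 3/4.
[KLN] = ½·(0·(-3−(25/4)) + 6·(25/4−(-8)) + 9·(-8−(-3))) = ½·(0 + 171/2 − 45) = 81/4, so the M-coordinate is 3/4.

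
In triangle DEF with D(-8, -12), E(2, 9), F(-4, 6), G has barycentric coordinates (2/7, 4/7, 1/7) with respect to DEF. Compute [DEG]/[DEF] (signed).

1/7

The signed ratio [DEG]/[DEF] equals the barycentric coordinate of G at vertex F, which is 1/7.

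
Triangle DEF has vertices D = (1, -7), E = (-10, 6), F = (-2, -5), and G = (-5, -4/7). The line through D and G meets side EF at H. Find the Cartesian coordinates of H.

(-6, 1/2)

Barycentric coordinates of G with respect to DEF: (1/7, 3/7, 3/7).
On side EF the D-coordinate is zero; dropping G's D-weight 1/7 and renormalizing the remaining 3/7 : 3/7 gives weights 1/2, 1/2 on E, F.
H = (1/2)·(-10, 6) + (1/2)·(-2, -5) = (-6, 1/2).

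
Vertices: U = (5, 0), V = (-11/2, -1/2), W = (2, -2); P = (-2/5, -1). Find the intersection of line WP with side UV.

Barycentric coordinates of P with respect to UVW: (1/5, 2/5, 2/5).
On side UV the W-coordinate is zero; dropping P's W-weight 2/5 and renormalizing the remaining 1/5 : 2/5 gives weights 1/3, 2/3 on U, V.
Q = (1/3)·(5, 0) + (2/3)·(-11/2, -1/2) = (-2, -1/3).

(-2, -1/3)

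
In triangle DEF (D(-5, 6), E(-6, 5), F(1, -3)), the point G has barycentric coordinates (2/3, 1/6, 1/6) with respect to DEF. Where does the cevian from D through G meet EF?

(-5/2, 1)

Line DG meets EF where the D-coordinate vanishes; zeroing G's D-weight and renormalizing leaves E, F-weights 1/6 : 1/6 → (1/2, 1/2).
So H = (1/2)·E + (1/2)·F = (-5/2, 1).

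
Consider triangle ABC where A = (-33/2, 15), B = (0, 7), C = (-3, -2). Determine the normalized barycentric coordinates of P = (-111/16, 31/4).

Signed area of the reference triangle: [ABC] = ½·((-33/2)·(7−(-2)) + 0·(-2−15) + (-3)·(15−7)) = ½·(-297/2 + 0 − 24) = -345/4.
[PBC] = ½·((-111/16)·(7−(-2)) + 0·(-2−(31/4)) + (-3)·(31/4−7)) = ½·(-999/16 + 0 − 9/4) = -1035/32, so the A-coordinate is (-1035/32)/(-345/4) = 3/8.
[APC] = ½·((-33/2)·(31/4−(-2)) + (-111/16)·(-2−15) + (-3)·(15−(31/4))) = ½·(-1287/8 + 1887/16 − 87/4) = -1035/32, so the B-coordinate is 3/8.
[ABP] = ½·((-33/2)·(7−(31/4)) + 0·(31/4−15) + (-111/16)·(15−7)) = ½·(99/8 + 0 − 111/2) = -345/16, so the C-coordinate is 1/4.

(3/8, 3/8, 1/4)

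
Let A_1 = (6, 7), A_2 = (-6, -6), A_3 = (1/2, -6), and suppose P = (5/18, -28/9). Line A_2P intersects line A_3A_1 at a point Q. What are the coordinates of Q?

Barycentric coordinates of P with respect to A_1A_2A_3: (2/9, 2/9, 5/9).
On side A_3A_1 the A_2-coordinate is zero; dropping P's A_2-weight 2/9 and renormalizing the remaining 5/9 : 2/9 gives weights 5/7, 2/7 on A_3, A_1.
Q = (5/7)·(1/2, -6) + (2/7)·(6, 7) = (29/14, -16/7).

(29/14, -16/7)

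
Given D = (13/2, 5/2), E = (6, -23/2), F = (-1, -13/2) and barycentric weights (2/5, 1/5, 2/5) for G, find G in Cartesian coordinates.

G = (2/5)·D + (1/5)·E + (2/5)·F.
x-coordinate: (2/5)·(13/2) + (1/5)·6 + (2/5)·(-1) = 17/5.
y-coordinate: (2/5)·(5/2) + (1/5)·(-23/2) + (2/5)·(-13/2) = -39/10.

(17/5, -39/10)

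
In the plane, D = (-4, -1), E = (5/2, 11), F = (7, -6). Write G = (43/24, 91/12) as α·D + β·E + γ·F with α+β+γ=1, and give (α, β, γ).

Signed area of the reference triangle: [DEF] = ½·((-4)·(11−(-6)) + (5/2)·(-6−(-1)) + 7·(-1−11)) = ½·(-68 − 25/2 − 84) = -329/4.
[GEF] = ½·((43/24)·(11−(-6)) + (5/2)·(-6−(91/12)) + 7·(91/12−11)) = ½·(731/24 − 815/24 − 287/12) = -329/24, so the D-coordinate is (-329/24)/(-329/4) = 1/6.
[DGF] = ½·((-4)·(91/12−(-6)) + (43/24)·(-6−(-1)) + 7·(-1−(91/12))) = ½·(-163/3 − 215/24 − 721/12) = -987/16, so the E-coordinate is 3/4.
[DEG] = ½·((-4)·(11−(91/12)) + (5/2)·(91/12−(-1)) + (43/24)·(-1−11)) = ½·(-41/3 + 515/24 − 43/2) = -329/48, so the F-coordinate is 1/12.
Check: 1/6 + 3/4 + 1/12 = 1.

(1/6, 3/4, 1/12)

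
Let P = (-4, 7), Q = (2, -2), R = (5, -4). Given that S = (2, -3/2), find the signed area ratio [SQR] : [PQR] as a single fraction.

1/10

[PQR] = ½·((-4)·(-2−(-4)) + 2·(-4−7) + 5·(7−(-2))) = ½·(-8 − 22 + 45) = 15/2.
[SQR] = ½·(2·(-2−(-4)) + 2·(-4−(-3/2)) + 5·(-3/2−(-2))) = ½·(4 − 5 + 5/2) = 3/4, so the ratio is (3/4)/(15/2) = 1/10.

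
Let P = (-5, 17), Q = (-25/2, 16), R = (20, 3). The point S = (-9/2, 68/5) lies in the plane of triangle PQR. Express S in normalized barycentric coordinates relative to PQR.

(1/5, 3/5, 1/5)

Signed area of the reference triangle: [PQR] = ½·((-5)·(16−3) + (-25/2)·(3−17) + 20·(17−16)) = ½·(-65 + 175 + 20) = 65.
[SQR] = ½·((-9/2)·(16−3) + (-25/2)·(3−(68/5)) + 20·(68/5−16)) = ½·(-117/2 + 265/2 − 48) = 13, so the P-coordinate is 13/65 = 1/5.
[PSR] = ½·((-5)·(68/5−3) + (-9/2)·(3−17) + 20·(17−(68/5))) = ½·(-53 + 63 + 68) = 39, so the Q-coordinate is 3/5.
[PQS] = ½·((-5)·(16−(68/5)) + (-25/2)·(68/5−17) + (-9/2)·(17−16)) = ½·(-12 + 85/2 − 9/2) = 13, so the R-coordinate is 1/5.
Check: 1/5 + 3/5 + 1/5 = 1.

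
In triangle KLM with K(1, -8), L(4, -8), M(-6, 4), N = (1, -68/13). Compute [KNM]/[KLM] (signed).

7/13

[KLM] = ½·(1·(-8−4) + 4·(4−(-8)) + (-6)·(-8−(-8))) = ½·(-12 + 48 + 0) = 18.
[KNM] = ½·(1·(-68/13−4) + 1·(4−(-8)) + (-6)·(-8−(-68/13))) = ½·(-120/13 + 12 + 216/13) = 126/13, so the ratio is (126/13)/18 = 7/13.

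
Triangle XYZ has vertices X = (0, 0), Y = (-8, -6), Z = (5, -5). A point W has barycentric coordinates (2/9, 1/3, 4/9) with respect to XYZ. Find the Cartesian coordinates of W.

(-4/9, -38/9)

W = (2/9)·X + (1/3)·Y + (4/9)·Z.
x-coordinate: (2/9)·0 + (1/3)·(-8) + (4/9)·5 = -4/9.
y-coordinate: (2/9)·0 + (1/3)·(-6) + (4/9)·(-5) = -38/9.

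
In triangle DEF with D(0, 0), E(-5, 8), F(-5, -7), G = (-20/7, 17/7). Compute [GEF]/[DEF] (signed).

[DEF] = ½·(0·(8−(-7)) + (-5)·(-7−0) + (-5)·(0−8)) = ½·(0 + 35 + 40) = 75/2.
[GEF] = ½·((-20/7)·(8−(-7)) + (-5)·(-7−(17/7)) + (-5)·(17/7−8)) = ½·(-300/7 + 330/7 + 195/7) = 225/14, so the ratio is (225/14)/(75/2) = 3/7.

3/7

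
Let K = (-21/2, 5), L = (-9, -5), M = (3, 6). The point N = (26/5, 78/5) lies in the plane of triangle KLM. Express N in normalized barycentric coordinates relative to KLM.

Signed area of the reference triangle: [KLM] = ½·((-21/2)·(-5−6) + (-9)·(6−5) + 3·(5−(-5))) = ½·(231/2 − 9 + 30) = 273/4.
[NLM] = ½·((26/5)·(-5−6) + (-9)·(6−(78/5)) + 3·(78/5−(-5))) = ½·(-286/5 + 432/5 + 309/5) = 91/2, so the K-coordinate is (91/2)/(273/4) = 2/3.
[KNM] = ½·((-21/2)·(78/5−6) + (26/5)·(6−5) + 3·(5−(78/5))) = ½·(-504/5 + 26/5 − 159/5) = -637/10, so the L-coordinate is -14/15.
[KLN] = ½·((-21/2)·(-5−(78/5)) + (-9)·(78/5−5) + (26/5)·(5−(-5))) = ½·(2163/10 − 477/5 + 52) = 1729/20, so the M-coordinate is 19/15.

(2/3, -14/15, 19/15)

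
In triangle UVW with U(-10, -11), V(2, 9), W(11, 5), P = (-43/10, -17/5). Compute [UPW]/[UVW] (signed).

[UVW] = ½·((-10)·(9−5) + 2·(5−(-11)) + 11·(-11−9)) = ½·(-40 + 32 − 220) = -114.
[UPW] = ½·((-10)·(-17/5−5) + (-43/10)·(5−(-11)) + 11·(-11−(-17/5))) = ½·(84 − 344/5 − 418/5) = -171/5, so the ratio is (-171/5)/(-114) = 3/10.

3/10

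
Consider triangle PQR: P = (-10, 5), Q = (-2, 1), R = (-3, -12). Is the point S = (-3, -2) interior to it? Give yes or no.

yes

Barycentric coordinates of S: (5/54, 35/54, 7/27).
The three coordinates are positive, positive, positive; a point is interior exactly when all three are positive.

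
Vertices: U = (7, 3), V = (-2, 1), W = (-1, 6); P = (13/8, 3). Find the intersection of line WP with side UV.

(5/2, 2)

Barycentric coordinates of P with respect to UVW: (3/8, 3/8, 1/4).
On side UV the W-coordinate is zero; dropping P's W-weight 1/4 and renormalizing the remaining 3/8 : 3/8 gives weights 1/2, 1/2 on U, V.
Q = (1/2)·(7, 3) + (1/2)·(-2, 1) = (5/2, 2).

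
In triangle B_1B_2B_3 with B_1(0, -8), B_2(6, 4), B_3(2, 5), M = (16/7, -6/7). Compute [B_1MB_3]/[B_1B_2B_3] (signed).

[B_1B_2B_3] = ½·(0·(4−5) + 6·(5−(-8)) + 2·(-8−4)) = ½·(0 + 78 − 24) = 27.
[B_1MB_3] = ½·(0·(-6/7−5) + (16/7)·(5−(-8)) + 2·(-8−(-6/7))) = ½·(0 + 208/7 − 100/7) = 54/7, so the ratio is (54/7)/27 = 2/7.

2/7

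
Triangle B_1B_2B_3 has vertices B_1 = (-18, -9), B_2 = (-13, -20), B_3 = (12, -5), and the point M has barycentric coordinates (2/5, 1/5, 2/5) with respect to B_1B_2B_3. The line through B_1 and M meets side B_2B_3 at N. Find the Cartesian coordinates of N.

Line B_1M meets B_2B_3 where the B_1-coordinate vanishes; zeroing M's B_1-weight and renormalizing leaves B_2, B_3-weights 1/5 : 2/5 → (1/3, 2/3).
So N = (1/3)·B_2 + (2/3)·B_3 = (11/3, -10).

(11/3, -10)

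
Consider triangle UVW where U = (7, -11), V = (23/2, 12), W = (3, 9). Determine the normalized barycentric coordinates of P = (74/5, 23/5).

(2/5, 6/5, -3/5)

Signed area of the reference triangle: [UVW] = ½·(7·(12−9) + (23/2)·(9−(-11)) + 3·(-11−12)) = ½·(21 + 230 − 69) = 91.
[PVW] = ½·((74/5)·(12−9) + (23/2)·(9−(23/5)) + 3·(23/5−12)) = ½·(222/5 + 253/5 − 111/5) = 182/5, so the U-coordinate is (182/5)/91 = 2/5.
[UPW] = ½·(7·(23/5−9) + (74/5)·(9−(-11)) + 3·(-11−(23/5))) = ½·(-154/5 + 296 − 234/5) = 546/5, so the V-coordinate is 6/5.
[UVP] = ½·(7·(12−(23/5)) + (23/2)·(23/5−(-11)) + (74/5)·(-11−12)) = ½·(259/5 + 897/5 − 1702/5) = -273/5, so the W-coordinate is -3/5.
Check: 2/5 + 6/5 − 3/5 = 1.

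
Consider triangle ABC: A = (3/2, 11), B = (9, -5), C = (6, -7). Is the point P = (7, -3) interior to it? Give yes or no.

yes

Barycentric coordinates of P: (10/63, 4/7, 17/63).
The three coordinates are positive, positive, positive; a point is interior exactly when all three are positive.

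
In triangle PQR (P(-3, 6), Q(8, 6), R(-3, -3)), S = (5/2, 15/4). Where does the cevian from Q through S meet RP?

Barycentric coordinates of S with respect to PQR: (1/4, 1/2, 1/4).
On side RP the Q-coordinate is zero; dropping S's Q-weight 1/2 and renormalizing the remaining 1/4 : 1/4 gives weights 1/2, 1/2 on R, P.
T = (1/2)·(-3, -3) + (1/2)·(-3, 6) = (-3, 3/2).

(-3, 3/2)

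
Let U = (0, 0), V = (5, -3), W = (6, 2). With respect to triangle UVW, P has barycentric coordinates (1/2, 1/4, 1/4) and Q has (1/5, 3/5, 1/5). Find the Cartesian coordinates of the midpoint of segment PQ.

(139/40, -33/40)

Barycentric coordinates of the midpoint are the average: (7/20, 17/40, 9/40).
Converting: (7/20)·U + (17/40)·V + (9/40)·W = (139/40, -33/40).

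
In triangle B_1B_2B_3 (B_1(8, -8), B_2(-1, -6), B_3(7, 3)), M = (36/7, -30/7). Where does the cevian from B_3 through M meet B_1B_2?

(22/5, -36/5)

Barycentric coordinates of M with respect to B_1B_2B_3: (3/7, 2/7, 2/7).
On side B_1B_2 the B_3-coordinate is zero; dropping M's B_3-weight 2/7 and renormalizing the remaining 3/7 : 2/7 gives weights 3/5, 2/5 on B_1, B_2.
N = (3/5)·(8, -8) + (2/5)·(-1, -6) = (22/5, -36/5).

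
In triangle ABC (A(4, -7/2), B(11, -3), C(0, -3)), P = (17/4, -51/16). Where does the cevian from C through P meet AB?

(34/5, -33/10)

Barycentric coordinates of P with respect to ABC: (3/8, 1/4, 3/8).
On side AB the C-coordinate is zero; dropping P's C-weight 3/8 and renormalizing the remaining 3/8 : 1/4 gives weights 3/5, 2/5 on A, B.
Q = (3/5)·(4, -7/2) + (2/5)·(11, -3) = (34/5, -33/10).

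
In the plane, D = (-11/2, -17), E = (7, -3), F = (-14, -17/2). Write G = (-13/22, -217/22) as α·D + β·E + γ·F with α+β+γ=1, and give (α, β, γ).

Signed area of the reference triangle: [DEF] = ½·((-11/2)·(-3−(-17/2)) + 7·(-17/2−(-17)) + (-14)·(-17−(-3))) = ½·(-121/4 + 119/2 + 196) = 901/8.
[GEF] = ½·((-13/22)·(-3−(-17/2)) + 7·(-17/2−(-217/22)) + (-14)·(-217/22−(-3))) = ½·(-13/4 + 105/11 + 1057/11) = 4505/88, so the D-coordinate is (4505/88)/(901/8) = 5/11.
[DGF] = ½·((-11/2)·(-217/22−(-17/2)) + (-13/22)·(-17/2−(-17)) + (-14)·(-17−(-217/22))) = ½·(15/2 − 221/44 + 1099/11) = 4505/88, so the E-coordinate is 5/11.
[DEG] = ½·((-11/2)·(-3−(-217/22)) + 7·(-217/22−(-17)) + (-13/22)·(-17−(-3))) = ½·(-151/4 + 1099/22 + 91/11) = 901/88, so the F-coordinate is 1/11.
Check: 5/11 + 5/11 + 1/11 = 1.

(5/11, 5/11, 1/11)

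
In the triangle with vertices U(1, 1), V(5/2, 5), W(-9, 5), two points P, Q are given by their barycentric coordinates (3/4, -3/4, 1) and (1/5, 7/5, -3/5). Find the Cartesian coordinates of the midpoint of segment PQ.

(-41/80, 31/10)

Barycentric coordinates of the midpoint are the average: (19/40, 13/40, 1/5).
Converting: (19/40)·U + (13/40)·V + (1/5)·W = (-41/80, 31/10).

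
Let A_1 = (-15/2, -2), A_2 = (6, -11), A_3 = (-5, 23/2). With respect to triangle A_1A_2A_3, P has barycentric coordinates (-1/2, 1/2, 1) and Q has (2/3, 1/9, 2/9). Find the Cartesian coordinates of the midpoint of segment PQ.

(-133/72, 7/2)

Barycentric coordinates of the midpoint are the average: (1/12, 11/36, 11/18).
Converting: (1/12)·A_1 + (11/36)·A_2 + (11/18)·A_3 = (-133/72, 7/2).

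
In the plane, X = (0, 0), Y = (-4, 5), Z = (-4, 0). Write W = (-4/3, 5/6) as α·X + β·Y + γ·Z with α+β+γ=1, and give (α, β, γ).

Signed area of the reference triangle: [XYZ] = ½·(0·(5−0) + (-4)·(0−0) + (-4)·(0−5)) = ½·(0 + 0 + 20) = 10.
[WYZ] = ½·((-4/3)·(5−0) + (-4)·(0−(5/6)) + (-4)·(5/6−5)) = ½·(-20/3 + 10/3 + 50/3) = 20/3, so the X-coordinate is (20/3)/10 = 2/3.
[XWZ] = ½·(0·(5/6−0) + (-4/3)·(0−0) + (-4)·(0−(5/6))) = ½·(0 + 0 + 10/3) = 5/3, so the Y-coordinate is 1/6.
[XYW] = ½·(0·(5−(5/6)) + (-4)·(5/6−0) + (-4/3)·(0−5)) = ½·(0 − 10/3 + 20/3) = 5/3, so the Z-coordinate is 1/6.
Check: 2/3 + 1/6 + 1/6 = 1.

(2/3, 1/6, 1/6)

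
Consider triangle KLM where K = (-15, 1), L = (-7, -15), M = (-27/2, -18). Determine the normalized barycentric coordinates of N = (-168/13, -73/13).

Signed area of the reference triangle: [KLM] = ½·((-15)·(-15−(-18)) + (-7)·(-18−1) + (-27/2)·(1−(-15))) = ½·(-45 + 133 − 216) = -64.
[NLM] = ½·((-168/13)·(-15−(-18)) + (-7)·(-18−(-73/13)) + (-27/2)·(-73/13−(-15))) = ½·(-504/13 + 1127/13 − 1647/13) = -512/13, so the K-coordinate is (-512/13)/(-64) = 8/13.
[KNM] = ½·((-15)·(-73/13−(-18)) + (-168/13)·(-18−1) + (-27/2)·(1−(-73/13))) = ½·(-2415/13 + 3192/13 − 1161/13) = -192/13, so the L-coordinate is 3/13.
[KLN] = ½·((-15)·(-15−(-73/13)) + (-7)·(-73/13−1) + (-168/13)·(1−(-15))) = ½·(1830/13 + 602/13 − 2688/13) = -128/13, so the M-coordinate is 2/13.

(8/13, 3/13, 2/13)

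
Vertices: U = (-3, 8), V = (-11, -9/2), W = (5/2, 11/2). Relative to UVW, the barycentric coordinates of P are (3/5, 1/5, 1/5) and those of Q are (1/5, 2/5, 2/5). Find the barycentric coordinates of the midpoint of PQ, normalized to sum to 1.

(2/5, 3/10, 3/10)

Since both coordinate triples sum to 1, the midpoint's barycentrics are the componentwise average.
(3/5+1/5)/2 = 2/5; similarly 3/10 and 3/10.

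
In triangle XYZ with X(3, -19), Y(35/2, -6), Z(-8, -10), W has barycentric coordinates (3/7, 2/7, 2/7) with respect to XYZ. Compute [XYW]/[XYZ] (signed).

2/7

The signed ratio [XYW]/[XYZ] equals the barycentric coordinate of W at vertex Z, which is 2/7.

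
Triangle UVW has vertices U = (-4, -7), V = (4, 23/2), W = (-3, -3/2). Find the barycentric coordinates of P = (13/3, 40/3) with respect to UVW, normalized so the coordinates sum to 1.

(-1/3, 1, 1/3)

Signed area of the reference triangle: [UVW] = ½·((-4)·(23/2−(-3/2)) + 4·(-3/2−(-7)) + (-3)·(-7−(23/2))) = ½·(-52 + 22 + 111/2) = 51/4.
[PVW] = ½·((13/3)·(23/2−(-3/2)) + 4·(-3/2−(40/3)) + (-3)·(40/3−(23/2))) = ½·(169/3 − 178/3 − 11/2) = -17/4, so the U-coordinate is (-17/4)/(51/4) = -1/3.
[UPW] = ½·((-4)·(40/3−(-3/2)) + (13/3)·(-3/2−(-7)) + (-3)·(-7−(40/3))) = ½·(-178/3 + 143/6 + 61) = 51/4, so the V-coordinate is 1.
[UVP] = ½·((-4)·(23/2−(40/3)) + 4·(40/3−(-7)) + (13/3)·(-7−(23/2))) = ½·(22/3 + 244/3 − 481/6) = 17/4, so the W-coordinate is 1/3.
Check: -1/3 + 1 + 1/3 = 1.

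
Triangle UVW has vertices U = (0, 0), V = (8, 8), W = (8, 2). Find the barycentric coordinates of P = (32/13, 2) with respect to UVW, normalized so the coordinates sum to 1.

(9/13, 3/13, 1/13)

Signed area of the reference triangle: [UVW] = ½·(0·(8−2) + 8·(2−0) + 8·(0−8)) = ½·(0 + 16 − 64) = -24.
[PVW] = ½·((32/13)·(8−2) + 8·(2−2) + 8·(2−8)) = ½·(192/13 + 0 − 48) = -216/13, so the U-coordinate is (-216/13)/(-24) = 9/13.
[UPW] = ½·(0·(2−2) + (32/13)·(2−0) + 8·(0−2)) = ½·(0 + 64/13 − 16) = -72/13, so the V-coordinate is 3/13.
[UVP] = ½·(0·(8−2) + 8·(2−0) + (32/13)·(0−8)) = ½·(0 + 16 − 256/13) = -24/13, so the W-coordinate is 1/13.
Check: 9/13 + 3/13 + 1/13 = 1.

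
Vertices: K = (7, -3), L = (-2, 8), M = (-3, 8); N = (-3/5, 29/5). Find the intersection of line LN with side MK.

(1/3, 13/3)

Barycentric coordinates of N with respect to KLM: (1/5, 2/5, 2/5).
On side MK the L-coordinate is zero; dropping N's L-weight 2/5 and renormalizing the remaining 2/5 : 1/5 gives weights 2/3, 1/3 on M, K.
J = (2/3)·(-3, 8) + (1/3)·(7, -3) = (1/3, 13/3).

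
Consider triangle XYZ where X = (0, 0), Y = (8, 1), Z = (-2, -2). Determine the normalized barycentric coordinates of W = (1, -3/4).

(1/4, 1/4, 1/2)

Signed area of the reference triangle: [XYZ] = ½·(0·(1−(-2)) + 8·(-2−0) + (-2)·(0−1)) = ½·(0 − 16 + 2) = -7.
[WYZ] = ½·(1·(1−(-2)) + 8·(-2−(-3/4)) + (-2)·(-3/4−1)) = ½·(3 − 10 + 7/2) = -7/4, so the X-coordinate is (-7/4)/(-7) = 1/4.
[XWZ] = ½·(0·(-3/4−(-2)) + 1·(-2−0) + (-2)·(0−(-3/4))) = ½·(0 − 2 − 3/2) = -7/4, so the Y-coordinate is 1/4.
[XYW] = ½·(0·(1−(-3/4)) + 8·(-3/4−0) + 1·(0−1)) = ½·(0 − 6 − 1) = -7/2, so the Z-coordinate is 1/2.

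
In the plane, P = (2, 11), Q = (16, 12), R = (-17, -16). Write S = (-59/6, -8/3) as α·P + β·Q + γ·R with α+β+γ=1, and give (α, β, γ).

(2/3, -1/6, 1/2)

Signed area of the reference triangle: [PQR] = ½·(2·(12−(-16)) + 16·(-16−11) + (-17)·(11−12)) = ½·(56 − 432 + 17) = -359/2.
[SQR] = ½·((-59/6)·(12−(-16)) + 16·(-16−(-8/3)) + (-17)·(-8/3−12)) = ½·(-826/3 − 640/3 + 748/3) = -359/3, so the P-coordinate is (-359/3)/(-359/2) = 2/3.
[PSR] = ½·(2·(-8/3−(-16)) + (-59/6)·(-16−11) + (-17)·(11−(-8/3))) = ½·(80/3 + 531/2 − 697/3) = 359/12, so the Q-coordinate is -1/6.
[PQS] = ½·(2·(12−(-8/3)) + 16·(-8/3−11) + (-59/6)·(11−12)) = ½·(88/3 − 656/3 + 59/6) = -359/4, so the R-coordinate is 1/2.
Check: 2/3 − 1/6 + 1/2 = 1.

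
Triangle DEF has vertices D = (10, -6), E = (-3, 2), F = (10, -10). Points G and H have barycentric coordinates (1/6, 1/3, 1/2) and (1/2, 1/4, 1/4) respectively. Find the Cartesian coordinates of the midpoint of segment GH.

(149/24, -31/6)

Barycentric coordinates of the midpoint are the average: (1/3, 7/24, 3/8).
Converting: (1/3)·D + (7/24)·E + (3/8)·F = (149/24, -31/6).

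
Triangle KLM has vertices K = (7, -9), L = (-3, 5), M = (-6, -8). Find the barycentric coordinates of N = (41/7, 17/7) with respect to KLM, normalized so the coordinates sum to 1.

Signed area of the reference triangle: [KLM] = ½·(7·(5−(-8)) + (-3)·(-8−(-9)) + (-6)·(-9−5)) = ½·(91 − 3 + 84) = 86.
[NLM] = ½·((41/7)·(5−(-8)) + (-3)·(-8−(17/7)) + (-6)·(17/7−5)) = ½·(533/7 + 219/7 + 108/7) = 430/7, so the K-coordinate is (430/7)/86 = 5/7.
[KNM] = ½·(7·(17/7−(-8)) + (41/7)·(-8−(-9)) + (-6)·(-9−(17/7))) = ½·(73 + 41/7 + 480/7) = 516/7, so the L-coordinate is 6/7.
[KLN] = ½·(7·(5−(17/7)) + (-3)·(17/7−(-9)) + (41/7)·(-9−5)) = ½·(18 − 240/7 − 82) = -344/7, so the M-coordinate is -4/7.

(5/7, 6/7, -4/7)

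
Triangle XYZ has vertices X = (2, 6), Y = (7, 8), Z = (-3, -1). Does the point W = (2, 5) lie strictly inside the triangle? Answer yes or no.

yes

Barycentric coordinates of W: (3/5, 1/5, 1/5).
The three coordinates are positive, positive, positive; a point is interior exactly when all three are positive.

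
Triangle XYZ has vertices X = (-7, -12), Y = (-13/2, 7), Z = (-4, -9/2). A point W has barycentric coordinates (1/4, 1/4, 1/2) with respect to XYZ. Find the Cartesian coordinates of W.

(-43/8, -7/2)

W = (1/4)·X + (1/4)·Y + (1/2)·Z.
x-coordinate: (1/4)·(-7) + (1/4)·(-13/2) + (1/2)·(-4) = -43/8.
y-coordinate: (1/4)·(-12) + (1/4)·7 + (1/2)·(-9/2) = -7/2.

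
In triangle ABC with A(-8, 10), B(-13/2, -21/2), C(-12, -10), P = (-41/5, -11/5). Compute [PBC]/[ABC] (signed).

2/5

[ABC] = ½·((-8)·(-21/2−(-10)) + (-13/2)·(-10−10) + (-12)·(10−(-21/2))) = ½·(4 + 130 − 246) = -56.
[PBC] = ½·((-41/5)·(-21/2−(-10)) + (-13/2)·(-10−(-11/5)) + (-12)·(-11/5−(-21/2))) = ½·(41/10 + 507/10 − 498/5) = -112/5, so the ratio is (-112/5)/(-56) = 2/5.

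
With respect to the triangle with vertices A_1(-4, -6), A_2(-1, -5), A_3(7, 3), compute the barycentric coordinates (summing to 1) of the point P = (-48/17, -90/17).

Signed area of the reference triangle: [A_1A_2A_3] = ½·((-4)·(-5−3) + (-1)·(3−(-6)) + 7·(-6−(-5))) = ½·(32 − 9 − 7) = 8.
[PA_2A_3] = ½·((-48/17)·(-5−3) + (-1)·(3−(-90/17)) + 7·(-90/17−(-5))) = ½·(384/17 − 141/17 − 35/17) = 104/17, so the A_1-coordinate is (104/17)/8 = 13/17.
[A_1PA_3] = ½·((-4)·(-90/17−3) + (-48/17)·(3−(-6)) + 7·(-6−(-90/17))) = ½·(564/17 − 432/17 − 84/17) = 24/17, so the A_2-coordinate is 3/17.
[A_1A_2P] = ½·((-4)·(-5−(-90/17)) + (-1)·(-90/17−(-6)) + (-48/17)·(-6−(-5))) = ½·(-20/17 − 12/17 + 48/17) = 8/17, so the A_3-coordinate is 1/17.

(13/17, 3/17, 1/17)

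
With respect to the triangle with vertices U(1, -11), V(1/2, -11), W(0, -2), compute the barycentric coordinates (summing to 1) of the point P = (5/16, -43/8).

(1/4, 1/8, 5/8)

Signed area of the reference triangle: [UVW] = ½·(1·(-11−(-2)) + (1/2)·(-2−(-11)) + 0·(-11−(-11))) = ½·(-9 + 9/2 + 0) = -9/4.
[PVW] = ½·((5/16)·(-11−(-2)) + (1/2)·(-2−(-43/8)) + 0·(-43/8−(-11))) = ½·(-45/16 + 27/16 + 0) = -9/16, so the U-coordinate is (-9/16)/(-9/4) = 1/4.
[UPW] = ½·(1·(-43/8−(-2)) + (5/16)·(-2−(-11)) + 0·(-11−(-43/8))) = ½·(-27/8 + 45/16 + 0) = -9/32, so the V-coordinate is 1/8.
[UVP] = ½·(1·(-11−(-43/8)) + (1/2)·(-43/8−(-11)) + (5/16)·(-11−(-11))) = ½·(-45/8 + 45/16 + 0) = -45/32, so the W-coordinate is 5/8.
Check: 1/4 + 1/8 + 5/8 = 1.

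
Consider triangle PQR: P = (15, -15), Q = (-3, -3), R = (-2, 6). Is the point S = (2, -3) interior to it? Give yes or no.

yes

Barycentric coordinates of S: (15/58, 23/58, 10/29).
The three coordinates are positive, positive, positive; a point is interior exactly when all three are positive.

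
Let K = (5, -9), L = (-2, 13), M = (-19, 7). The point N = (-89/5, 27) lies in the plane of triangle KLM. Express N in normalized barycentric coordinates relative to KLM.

(-4/5, 6/5, 3/5)

Signed area of the reference triangle: [KLM] = ½·(5·(13−7) + (-2)·(7−(-9)) + (-19)·(-9−13)) = ½·(30 − 32 + 418) = 208.
[NLM] = ½·((-89/5)·(13−7) + (-2)·(7−27) + (-19)·(27−13)) = ½·(-534/5 + 40 − 266) = -832/5, so the K-coordinate is (-832/5)/208 = -4/5.
[KNM] = ½·(5·(27−7) + (-89/5)·(7−(-9)) + (-19)·(-9−27)) = ½·(100 − 1424/5 + 684) = 1248/5, so the L-coordinate is 6/5.
[KLN] = ½·(5·(13−27) + (-2)·(27−(-9)) + (-89/5)·(-9−13)) = ½·(-70 − 72 + 1958/5) = 624/5, so the M-coordinate is 3/5.
Check: -4/5 + 6/5 + 3/5 = 1.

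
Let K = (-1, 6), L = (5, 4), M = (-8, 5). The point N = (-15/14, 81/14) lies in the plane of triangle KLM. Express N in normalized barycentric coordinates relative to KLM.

Signed area of the reference triangle: [KLM] = ½·((-1)·(4−5) + 5·(5−6) + (-8)·(6−4)) = ½·(1 − 5 − 16) = -10.
[NLM] = ½·((-15/14)·(4−5) + 5·(5−(81/14)) + (-8)·(81/14−4)) = ½·(15/14 − 55/14 − 100/7) = -60/7, so the K-coordinate is (-60/7)/(-10) = 6/7.
[KNM] = ½·((-1)·(81/14−5) + (-15/14)·(5−6) + (-8)·(6−(81/14))) = ½·(-11/14 + 15/14 − 12/7) = -5/7, so the L-coordinate is 1/14.
[KLN] = ½·((-1)·(4−(81/14)) + 5·(81/14−6) + (-15/14)·(6−4)) = ½·(25/14 − 15/14 − 15/7) = -5/7, so the M-coordinate is 1/14.
Check: 6/7 + 1/14 + 1/14 = 1.

(6/7, 1/14, 1/14)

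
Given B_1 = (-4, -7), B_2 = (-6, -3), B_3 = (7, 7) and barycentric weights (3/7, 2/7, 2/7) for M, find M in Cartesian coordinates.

M = (3/7)·B_1 + (2/7)·B_2 + (2/7)·B_3.
x-coordinate: (3/7)·(-4) + (2/7)·(-6) + (2/7)·7 = -10/7.
y-coordinate: (3/7)·(-7) + (2/7)·(-3) + (2/7)·7 = -13/7.

(-10/7, -13/7)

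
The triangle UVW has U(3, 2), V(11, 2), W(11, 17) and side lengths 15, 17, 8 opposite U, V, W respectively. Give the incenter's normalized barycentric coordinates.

(3/8, 17/40, 1/5)

The incenter has barycentric coordinates proportional to the opposite side lengths: (15 : 17 : 8).
Normalizing by 15+17+8 = 40 gives (3/8, 17/40, 1/5).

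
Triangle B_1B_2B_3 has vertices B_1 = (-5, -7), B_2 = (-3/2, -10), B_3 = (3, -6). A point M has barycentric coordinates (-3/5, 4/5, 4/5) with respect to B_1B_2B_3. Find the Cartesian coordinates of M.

M = (-3/5)·B_1 + (4/5)·B_2 + (4/5)·B_3.
x-coordinate: (-3/5)·(-5) + (4/5)·(-3/2) + (4/5)·3 = 21/5.
y-coordinate: (-3/5)·(-7) + (4/5)·(-10) + (4/5)·(-6) = -43/5.

(21/5, -43/5)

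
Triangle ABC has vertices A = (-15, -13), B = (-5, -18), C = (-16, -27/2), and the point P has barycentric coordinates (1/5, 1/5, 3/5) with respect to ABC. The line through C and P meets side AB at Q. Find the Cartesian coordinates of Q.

Line CP meets AB where the C-coordinate vanishes; zeroing P's C-weight and renormalizing leaves A, B-weights 1/5 : 1/5 → (1/2, 1/2).
So Q = (1/2)·A + (1/2)·B = (-10, -31/2).

(-10, -31/2)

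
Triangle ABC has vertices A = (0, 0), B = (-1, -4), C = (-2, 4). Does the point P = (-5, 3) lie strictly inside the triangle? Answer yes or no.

Barycentric coordinates of P: (-25/12, 7/6, 23/12).
The three coordinates are negative, positive, positive; a point is interior exactly when all three are positive.

no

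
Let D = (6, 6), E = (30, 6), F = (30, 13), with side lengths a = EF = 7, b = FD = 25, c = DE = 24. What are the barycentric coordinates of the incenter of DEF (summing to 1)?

The incenter has barycentric coordinates proportional to the opposite side lengths: (7 : 25 : 24).
Normalizing by 7+25+24 = 56 gives (1/8, 25/56, 3/7).

(1/8, 25/56, 3/7)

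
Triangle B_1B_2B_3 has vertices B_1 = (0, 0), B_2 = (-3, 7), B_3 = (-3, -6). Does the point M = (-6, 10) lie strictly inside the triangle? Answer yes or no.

no

Barycentric coordinates of M: (-1, 22/13, 4/13).
The three coordinates are negative, positive, positive; a point is interior exactly when all three are positive.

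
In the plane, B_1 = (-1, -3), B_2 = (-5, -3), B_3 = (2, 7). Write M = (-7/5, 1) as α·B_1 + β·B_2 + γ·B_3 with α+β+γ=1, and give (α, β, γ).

(1/5, 2/5, 2/5)

Signed area of the reference triangle: [B_1B_2B_3] = ½·((-1)·(-3−7) + (-5)·(7−(-3)) + 2·(-3−(-3))) = ½·(10 − 50 + 0) = -20.
[MB_2B_3] = ½·((-7/5)·(-3−7) + (-5)·(7−1) + 2·(1−(-3))) = ½·(14 − 30 + 8) = -4, so the B_1-coordinate is (-4)/(-20) = 1/5.
[B_1MB_3] = ½·((-1)·(1−7) + (-7/5)·(7−(-3)) + 2·(-3−1)) = ½·(6 − 14 − 8) = -8, so the B_2-coordinate is 2/5.
[B_1B_2M] = ½·((-1)·(-3−1) + (-5)·(1−(-3)) + (-7/5)·(-3−(-3))) = ½·(4 − 20 + 0) = -8, so the B_3-coordinate is 2/5.
Check: 1/5 + 2/5 + 2/5 = 1.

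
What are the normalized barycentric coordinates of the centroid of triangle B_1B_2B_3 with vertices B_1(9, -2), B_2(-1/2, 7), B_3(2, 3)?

The centroid is the average of the vertices, so each weight is 1/3.

(1/3, 1/3, 1/3)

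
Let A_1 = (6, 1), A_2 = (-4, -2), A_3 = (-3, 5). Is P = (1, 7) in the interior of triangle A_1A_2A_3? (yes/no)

no

Barycentric coordinates of P: (26/67, -34/67, 75/67).
The three coordinates are positive, negative, positive; a point is interior exactly when all three are positive.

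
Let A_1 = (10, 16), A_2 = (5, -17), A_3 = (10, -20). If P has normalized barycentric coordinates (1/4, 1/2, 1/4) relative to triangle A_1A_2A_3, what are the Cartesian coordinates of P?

(15/2, -19/2)

P = (1/4)·A_1 + (1/2)·A_2 + (1/4)·A_3.
x-coordinate: (1/4)·10 + (1/2)·5 + (1/4)·10 = 15/2.
y-coordinate: (1/4)·16 + (1/2)·(-17) + (1/4)·(-20) = -19/2.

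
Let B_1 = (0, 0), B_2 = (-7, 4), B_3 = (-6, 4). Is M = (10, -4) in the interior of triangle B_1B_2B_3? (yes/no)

no

Barycentric coordinates of M: (2, -4, 3).
The three coordinates are positive, negative, positive; a point is interior exactly when all three are positive.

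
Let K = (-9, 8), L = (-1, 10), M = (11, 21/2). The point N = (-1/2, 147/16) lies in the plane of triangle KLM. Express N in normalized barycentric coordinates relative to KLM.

Signed area of the reference triangle: [KLM] = ½·((-9)·(10−(21/2)) + (-1)·(21/2−8) + 11·(8−10)) = ½·(9/2 − 5/2 − 22) = -10.
[NLM] = ½·((-1/2)·(10−(21/2)) + (-1)·(21/2−(147/16)) + 11·(147/16−10)) = ½·(1/4 − 21/16 − 143/16) = -5, so the K-coordinate is (-5)/(-10) = 1/2.
[KNM] = ½·((-9)·(147/16−(21/2)) + (-1/2)·(21/2−8) + 11·(8−(147/16))) = ½·(189/16 − 5/4 − 209/16) = -5/4, so the L-coordinate is 1/8.
[KLN] = ½·((-9)·(10−(147/16)) + (-1)·(147/16−8) + (-1/2)·(8−10)) = ½·(-117/16 − 19/16 + 1) = -15/4, so the M-coordinate is 3/8.
Check: 1/2 + 1/8 + 3/8 = 1.

(1/2, 1/8, 3/8)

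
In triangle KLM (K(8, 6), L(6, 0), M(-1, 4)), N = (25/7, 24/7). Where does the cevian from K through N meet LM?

Barycentric coordinates of N with respect to KLM: (2/7, 2/7, 3/7).
On side LM the K-coordinate is zero; dropping N's K-weight 2/7 and renormalizing the remaining 2/7 : 3/7 gives weights 2/5, 3/5 on L, M.
J = (2/5)·(6, 0) + (3/5)·(-1, 4) = (9/5, 12/5).

(9/5, 12/5)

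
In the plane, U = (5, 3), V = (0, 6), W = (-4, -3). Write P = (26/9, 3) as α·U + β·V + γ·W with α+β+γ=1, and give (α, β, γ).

(2/3, 2/9, 1/9)

Signed area of the reference triangle: [UVW] = ½·(5·(6−(-3)) + 0·(-3−3) + (-4)·(3−6)) = ½·(45 + 0 + 12) = 57/2.
[PVW] = ½·((26/9)·(6−(-3)) + 0·(-3−3) + (-4)·(3−6)) = ½·(26 + 0 + 12) = 19, so the U-coordinate is 19/(57/2) = 2/3.
[UPW] = ½·(5·(3−(-3)) + (26/9)·(-3−3) + (-4)·(3−3)) = ½·(30 − 52/3 + 0) = 19/3, so the V-coordinate is 2/9.
[UVP] = ½·(5·(6−3) + 0·(3−3) + (26/9)·(3−6)) = ½·(15 + 0 − 26/3) = 19/6, so the W-coordinate is 1/9.
Check: 2/3 + 2/9 + 1/9 = 1.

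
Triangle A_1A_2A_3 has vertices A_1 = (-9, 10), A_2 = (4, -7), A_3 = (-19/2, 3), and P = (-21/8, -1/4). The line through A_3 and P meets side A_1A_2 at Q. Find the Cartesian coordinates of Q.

(-1/3, -4/3)

Barycentric coordinates of P with respect to A_1A_2A_3: (1/4, 1/2, 1/4).
On side A_1A_2 the A_3-coordinate is zero; dropping P's A_3-weight 1/4 and renormalizing the remaining 1/4 : 1/2 gives weights 1/3, 2/3 on A_1, A_2.
Q = (1/3)·(-9, 10) + (2/3)·(4, -7) = (-1/3, -4/3).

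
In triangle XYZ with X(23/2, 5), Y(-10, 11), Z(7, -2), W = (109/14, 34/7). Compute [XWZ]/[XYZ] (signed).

1/7

[XYZ] = ½·((23/2)·(11−(-2)) + (-10)·(-2−5) + 7·(5−11)) = ½·(299/2 + 70 − 42) = 355/4.
[XWZ] = ½·((23/2)·(34/7−(-2)) + (109/14)·(-2−5) + 7·(5−(34/7))) = ½·(552/7 − 109/2 + 1) = 355/28, so the ratio is (355/28)/(355/4) = 1/7.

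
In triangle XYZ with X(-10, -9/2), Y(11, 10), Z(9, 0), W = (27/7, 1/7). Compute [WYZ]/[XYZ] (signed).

[XYZ] = ½·((-10)·(10−0) + 11·(0−(-9/2)) + 9·(-9/2−10)) = ½·(-100 + 99/2 − 261/2) = -181/2.
[WYZ] = ½·((27/7)·(10−0) + 11·(0−(1/7)) + 9·(1/7−10)) = ½·(270/7 − 11/7 − 621/7) = -181/7, so the ratio is (-181/7)/(-181/2) = 2/7.

2/7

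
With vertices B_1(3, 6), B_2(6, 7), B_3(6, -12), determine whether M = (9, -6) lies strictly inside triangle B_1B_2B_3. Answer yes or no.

Barycentric coordinates of M: (-1, 24/19, 14/19).
The three coordinates are negative, positive, positive; a point is interior exactly when all three are positive.

no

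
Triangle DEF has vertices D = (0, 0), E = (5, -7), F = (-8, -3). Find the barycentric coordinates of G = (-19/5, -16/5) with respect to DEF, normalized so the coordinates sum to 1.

(1/5, 1/5, 3/5)

Signed area of the reference triangle: [DEF] = ½·(0·(-7−(-3)) + 5·(-3−0) + (-8)·(0−(-7))) = ½·(0 − 15 − 56) = -71/2.
[GEF] = ½·((-19/5)·(-7−(-3)) + 5·(-3−(-16/5)) + (-8)·(-16/5−(-7))) = ½·(76/5 + 1 − 152/5) = -71/10, so the D-coordinate is (-71/10)/(-71/2) = 1/5.
[DGF] = ½·(0·(-16/5−(-3)) + (-19/5)·(-3−0) + (-8)·(0−(-16/5))) = ½·(0 + 57/5 − 128/5) = -71/10, so the E-coordinate is 1/5.
[DEG] = ½·(0·(-7−(-16/5)) + 5·(-16/5−0) + (-19/5)·(0−(-7))) = ½·(0 − 16 − 133/5) = -213/10, so the F-coordinate is 3/5.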